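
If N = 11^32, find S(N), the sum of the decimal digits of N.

11^32 = 2111377674535255285545615254209921
Sum of its 34 digits: 139.

139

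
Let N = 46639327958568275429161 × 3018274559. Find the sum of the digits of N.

46639327958568275429161 × 3018274559 = 140770297026204031792341453014999
Sum of its 33 digits: 125.

125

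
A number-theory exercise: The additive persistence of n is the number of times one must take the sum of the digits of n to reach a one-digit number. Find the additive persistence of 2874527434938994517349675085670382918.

2874527434938994517349675085670382918 → 192 → 12 → 3 (3 steps)

3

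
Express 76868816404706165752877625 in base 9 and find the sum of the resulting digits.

76868816404706165752877625 in base 9 is 1280605051554813523036703356.
Digit sum: 1+2+8+0+6+0+5+0+5+1+5+5+4+8+1+3+5+2+3+0+3+6+7+0+3+3+5+6 = 97.

97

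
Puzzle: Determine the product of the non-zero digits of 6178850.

6×1×7×8×8×5 = 13440

13440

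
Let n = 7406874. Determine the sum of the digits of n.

36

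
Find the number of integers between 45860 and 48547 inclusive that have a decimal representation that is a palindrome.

The integers in [45860, 48547] that have a decimal representation that is a palindrome: 45954, 46064, 46164, 46264, 46364, 46464, …, 48384, 48484.
26 qualify.

26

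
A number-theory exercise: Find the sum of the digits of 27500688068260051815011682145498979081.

161

2+7+5+0+0+6+8+8+0+6+8+2+6+0+0+5+1+8+1+5+0+1+1+6+8+2+1+4+5+4+9+8+9+7+9+0+8+1 = 161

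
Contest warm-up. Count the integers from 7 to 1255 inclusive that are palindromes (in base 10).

The integers in [7, 1255] that are palindromes (in base 10): 7, 8, 9, 11, 22, 33, …, 1111, 1221.
105 qualify.

105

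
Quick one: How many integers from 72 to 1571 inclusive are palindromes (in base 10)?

99

The integers in [72, 1571] that are palindromes (in base 10): 77, 88, 99, 101, 111, 121, …, 1441, 1551.
99 qualify.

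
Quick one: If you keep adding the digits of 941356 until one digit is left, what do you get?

9+4+1+3+5+6 = 28
2+8 = 10
1+0 = 1

1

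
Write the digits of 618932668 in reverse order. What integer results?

866239816

Reversing 618932668 gives 866239816.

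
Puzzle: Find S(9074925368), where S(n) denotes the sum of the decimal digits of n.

53

9+0+7+4+9+2+5+3+6+8 = 53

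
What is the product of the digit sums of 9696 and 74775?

900

S(9696) = 9+6+9+6 = 30.
S(74775) = 7+4+7+7+5 = 30.
30 · 30 = 900.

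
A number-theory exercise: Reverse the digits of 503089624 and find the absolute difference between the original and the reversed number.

Reverse of 503089624 is 426980305.
|503089624 − 426980305| = 76109319

76109319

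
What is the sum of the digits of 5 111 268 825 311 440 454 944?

82

5+1+1+1+2+6+8+8+2+5+3+1+1+4+4+0+4+5+4+9+4+4 = 82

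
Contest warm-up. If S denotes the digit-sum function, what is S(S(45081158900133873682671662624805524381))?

First digit sum: 158.
1+5+8 = 14.

14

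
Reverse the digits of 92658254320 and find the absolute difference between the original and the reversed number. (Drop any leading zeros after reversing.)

Reverse of 92658254320 is 2345285629.
|92658254320 − 2345285629| = 90312968691

90312968691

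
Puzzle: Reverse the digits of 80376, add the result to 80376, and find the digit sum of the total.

Reversal of 80376 is 67308; 80376 + 67308 = 147684.
Digit sum of 147684: 1+4+7+6+8+4 = 30.

30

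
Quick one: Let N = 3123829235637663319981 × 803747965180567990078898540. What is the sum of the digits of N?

206

3123829235637663319981 × 803747965180567990078898540 = 2510771391715340937218667388551823613148053727740
Sum of its 49 digits: 206.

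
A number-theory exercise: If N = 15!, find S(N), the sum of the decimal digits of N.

45

15! = 1307674368000
Sum of its 13 digits: 45.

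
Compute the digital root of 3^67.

The digital root of n equals n mod 9 (or 9 when 9 | n), so we need 3^67 mod 9.
3^67 ≡ 0 (mod 9), so the digital root is 9.

9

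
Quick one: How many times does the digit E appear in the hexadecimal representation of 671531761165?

671531761165 in base 16 is 9C5A697E0D.
The digit E appears 1 time.

1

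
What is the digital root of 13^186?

1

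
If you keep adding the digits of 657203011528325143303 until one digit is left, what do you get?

1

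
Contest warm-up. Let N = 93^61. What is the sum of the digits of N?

522

93^61 = 1195253053316704674773761495048250129657044063360898431360978682567981305762752094398640025730082429270042764216718854093
Sum of its 121 digits: 522.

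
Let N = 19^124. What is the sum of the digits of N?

19^124 = 367660114530800906465873503171504260443180707390998636651853943725368146367053922960204927445090292119794149642633720479449351258596632418488345388115789415921
Sum of its 159 digits: 703.

703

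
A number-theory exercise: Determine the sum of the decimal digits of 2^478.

709

2^478 = 780437137578998057845399307448291576437149535666242787714789239906342934704941405030076525765872992789956732780351655723861993919822071326572544
Sum of its 144 digits: 709.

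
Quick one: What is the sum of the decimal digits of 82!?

477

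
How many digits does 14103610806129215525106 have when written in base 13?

14103610806129215525106 in base 13 is 985520B3087A0131B204, which has 20 digits.

20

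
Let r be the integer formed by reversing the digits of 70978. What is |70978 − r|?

16929

Reverse of 70978 is 87907.
|70978 − 87907| = 16929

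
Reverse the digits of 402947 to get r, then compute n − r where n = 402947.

Reverse of 402947 is 749204.
402947 − 749204 = -346257

-346257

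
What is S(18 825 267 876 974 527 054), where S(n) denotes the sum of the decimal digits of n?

1+8+8+2+5+2+6+7+8+7+6+9+7+4+5+2+7+0+5+4 = 103

103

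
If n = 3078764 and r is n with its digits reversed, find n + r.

Reverse of 3078764 is 4678703.
3078764 + 4678703 = 7757467

7757467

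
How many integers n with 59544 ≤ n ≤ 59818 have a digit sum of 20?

1

The integers in [59544, 59818] that have a digit sum of 20: 59600.
1 qualifies.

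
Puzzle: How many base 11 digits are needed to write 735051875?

735051875 in base 11 is 347A10398, which has 9 digits.

9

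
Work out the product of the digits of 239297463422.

2×3×9×2×9×7×4×6×3×4×2×2 = 7838208

7838208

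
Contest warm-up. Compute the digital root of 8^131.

The digital root of n equals n mod 9 (or 9 when 9 | n), so we need 8^131 mod 9.
8^131 ≡ 8 (mod 9), so the digital root is 8.

8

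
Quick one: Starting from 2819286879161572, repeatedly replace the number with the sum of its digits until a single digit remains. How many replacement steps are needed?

3

2819286879161572 → 82 → 10 → 1 (3 steps)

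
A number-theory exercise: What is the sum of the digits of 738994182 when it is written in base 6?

22

738994182 in base 6 is 201155113210.
Digit sum: 2+0+1+1+5+5+1+1+3+2+1+0 = 22.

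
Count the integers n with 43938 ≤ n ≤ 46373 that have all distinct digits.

The integers in [43938, 46373] that have all distinct digits: 43950, 43951, 43952, 43956, 43957, 43958, …, 46371, 46372.
513 qualify.

513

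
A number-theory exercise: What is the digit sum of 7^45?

163

7^45 = 107006904423598033356356300384937784807
Sum of its 39 digits: 163.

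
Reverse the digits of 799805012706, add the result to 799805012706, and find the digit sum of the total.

Reversal of 799805012706 is 607210508997; 799805012706 + 607210508997 = 1407015521703.
Digit sum of 1407015521703: 1+4+0+7+0+1+5+5+2+1+7+0+3 = 36.

36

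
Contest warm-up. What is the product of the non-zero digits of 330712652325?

226800

3×3×7×1×2×6×5×2×3×2×5 = 226800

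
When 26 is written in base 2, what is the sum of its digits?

26 in base 2 is 11010.
Digit sum: 1+1+0+1+0 = 3.

3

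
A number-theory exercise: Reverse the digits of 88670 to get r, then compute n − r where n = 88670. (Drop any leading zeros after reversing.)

80982

Reverse of 88670 is 7688.
88670 − 7688 = 80982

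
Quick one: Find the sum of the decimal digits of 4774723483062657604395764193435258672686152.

4+7+7+4+7+2+3+4+8+3+0+6+2+6+5+7+6+0+4+3+9+5+7+6+4+1+9+3+4+3+5+2+5+8+6+7+2+6+8+6+1+5+2 = 202

202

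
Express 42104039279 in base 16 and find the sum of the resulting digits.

42104039279 in base 16 is 9CD98A76F.
Digit sum: 9+12+13+9+8+10+7+6+15 = 89.

89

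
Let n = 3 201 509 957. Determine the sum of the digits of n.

41

3+2+0+1+5+0+9+9+5+7 = 41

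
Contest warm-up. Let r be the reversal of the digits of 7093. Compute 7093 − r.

Reverse of 7093 is 3907.
7093 − 3907 = 3186

3186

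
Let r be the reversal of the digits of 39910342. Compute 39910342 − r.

Reverse of 39910342 is 24301993.
39910342 − 24301993 = 15608349

15608349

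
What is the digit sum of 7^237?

7^237 = 194193855110317524844646547498001227606644615198051483641878918265018097787678389709240558866202543376205545802576404830891213778462980035895383672382441975168263141761567593548927796106413023100511207
Sum of its 201 digits: 892.

892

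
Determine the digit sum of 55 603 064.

5+5+6+0+3+0+6+4 = 29

29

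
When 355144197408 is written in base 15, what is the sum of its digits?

355144197408 in base 15 is 9388990523.
Digit sum: 9+3+8+8+9+9+0+5+2+3 = 56.

56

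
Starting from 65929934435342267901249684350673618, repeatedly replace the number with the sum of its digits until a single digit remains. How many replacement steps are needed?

3

65929934435342267901249684350673618 → 165 → 12 → 3 (3 steps)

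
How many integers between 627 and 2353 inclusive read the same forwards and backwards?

51

The integers in [627, 2353] that read the same forwards and backwards: 636, 646, 656, 666, 676, 686, …, 2222, 2332.
51 qualify.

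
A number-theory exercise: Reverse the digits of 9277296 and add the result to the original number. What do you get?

16205025

Reverse of 9277296 is 6927729.
9277296 + 6927729 = 16205025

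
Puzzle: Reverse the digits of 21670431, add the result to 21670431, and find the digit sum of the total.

30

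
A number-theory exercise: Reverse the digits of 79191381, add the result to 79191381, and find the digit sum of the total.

42

Reversal of 79191381 is 18319197; 79191381 + 18319197 = 97510578.
Digit sum of 97510578: 9+7+5+1+0+5+7+8 = 42.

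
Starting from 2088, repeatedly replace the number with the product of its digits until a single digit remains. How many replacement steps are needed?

1

2088 → 0 (1 step)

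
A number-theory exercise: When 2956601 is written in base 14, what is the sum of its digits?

2956601 in base 14 is 56D69B.
Digit sum: 5+6+13+6+9+11 = 50.

50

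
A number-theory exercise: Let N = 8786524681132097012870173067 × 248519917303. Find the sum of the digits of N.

8786524681132097012870173067 × 248519917303 = 2183626387135717194057468737286137878301
Sum of its 40 digits: 185.

185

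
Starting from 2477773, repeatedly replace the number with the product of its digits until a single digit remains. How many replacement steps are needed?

2477773 → 57624 → 1680 → 0 (3 steps)

3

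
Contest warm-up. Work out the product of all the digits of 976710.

0

9×7×6×7×1×0 = 0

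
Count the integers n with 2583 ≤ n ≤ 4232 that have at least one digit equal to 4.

The integers in [2583, 4232] that have at least one digit equal to 4: 2584, 2594, 2604, 2614, 2624, 2634, …, 4231, 4232.
582 qualify.

582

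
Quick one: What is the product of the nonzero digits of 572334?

2520

5×7×2×3×3×4 = 2520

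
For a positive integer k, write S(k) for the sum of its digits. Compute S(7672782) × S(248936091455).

S(7672782) = 7+6+7+2+7+8+2 = 39.
S(248936091455) = 2+4+8+9+3+6+0+9+1+4+5+5 = 56.
39 · 56 = 2184.

2184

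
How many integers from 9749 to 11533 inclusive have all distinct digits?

The integers in [9749, 11533] that have all distinct digits: 9750, 9751, 9752, 9753, 9754, 9756, …, 10986, 10987.
413 qualify.

413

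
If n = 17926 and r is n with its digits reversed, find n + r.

Reverse of 17926 is 62971.
17926 + 62971 = 80897

80897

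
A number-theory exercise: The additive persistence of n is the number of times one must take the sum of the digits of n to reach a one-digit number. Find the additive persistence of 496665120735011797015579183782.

496665120735011797015579183782 → 135 → 9 (2 steps)

2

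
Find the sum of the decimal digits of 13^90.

496

13^90 = 17984638288961211871838956989189665890197130672912829203311075745019255958028927299020895173379216649
Sum of its 101 digits: 496.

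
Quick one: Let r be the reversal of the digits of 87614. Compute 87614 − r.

45936

Reverse of 87614 is 41678.
87614 − 41678 = 45936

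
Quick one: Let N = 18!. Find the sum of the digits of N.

18! = 6402373705728000
Sum of its 16 digits: 54.

54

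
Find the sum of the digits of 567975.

39

5+6+7+9+7+5 = 39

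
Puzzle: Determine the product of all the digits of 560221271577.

5×6×0×2×2×1×2×7×1×5×7×7 = 0

0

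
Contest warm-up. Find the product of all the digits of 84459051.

8×4×4×5×9×0×5×1 = 0

0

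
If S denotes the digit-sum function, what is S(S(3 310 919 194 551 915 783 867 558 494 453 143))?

7

First digit sum: 160.
1+6+0 = 7.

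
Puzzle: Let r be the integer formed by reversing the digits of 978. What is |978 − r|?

Reverse of 978 is 879.
|978 − 879| = 99

99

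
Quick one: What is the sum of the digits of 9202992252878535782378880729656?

164

9+2+0+2+9+9+2+2+5+2+8+7+8+5+3+5+7+8+2+3+7+8+8+8+0+7+2+9+6+5+6 = 164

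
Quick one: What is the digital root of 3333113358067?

3+3+3+3+1+1+3+3+5+8+0+6+7 = 46
4+6 = 10
1+0 = 1

1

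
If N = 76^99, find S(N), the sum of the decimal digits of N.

856

76^99 = 1586885660626312538574529935881592721322756923540459872630906802433225847424624415926277261760338441312042214499296583623644752589660438849388203818336474845705901858836173449442860466176
Sum of its 187 digits: 856.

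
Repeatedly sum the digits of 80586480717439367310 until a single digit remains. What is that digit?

8+0+5+8+6+4+8+0+7+1+7+4+3+9+3+6+7+3+1+0 = 90
9+0 = 9

9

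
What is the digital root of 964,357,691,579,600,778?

9

9+6+4+3+5+7+6+9+1+5+7+9+6+0+0+7+7+8 = 99
9+9 = 18
1+8 = 9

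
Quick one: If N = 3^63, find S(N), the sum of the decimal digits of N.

153

3^63 = 1144561273430837494885949696427
Sum of its 31 digits: 153.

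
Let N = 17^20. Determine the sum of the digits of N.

17^20 = 4064231406647572522401601
Sum of its 25 digits: 82.

82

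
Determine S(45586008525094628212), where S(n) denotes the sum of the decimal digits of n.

4+5+5+8+6+0+0+8+5+2+5+0+9+4+6+2+8+2+1+2 = 82

82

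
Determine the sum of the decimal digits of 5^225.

764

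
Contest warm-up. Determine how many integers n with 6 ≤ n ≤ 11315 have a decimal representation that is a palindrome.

The integers in [6, 11315] that have a decimal representation that is a palindrome: 6, 7, 8, 9, 11, 22, …, 11211, 11311.
207 qualify.

207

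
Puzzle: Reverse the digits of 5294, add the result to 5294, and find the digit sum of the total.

Reversal of 5294 is 4925; 5294 + 4925 = 10219.
Digit sum of 10219: 1+0+2+1+9 = 13.

13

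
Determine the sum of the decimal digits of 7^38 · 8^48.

7^38 · 8^48 = 2897643122501410539638207750617366258523853423971471902980451116202835574784
Sum of its 76 digits: 319.

319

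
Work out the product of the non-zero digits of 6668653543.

6×6×6×8×6×5×3×5×4×3 = 9331200

9331200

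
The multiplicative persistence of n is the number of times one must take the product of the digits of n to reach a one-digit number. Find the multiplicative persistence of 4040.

1

4040 → 0 (1 step)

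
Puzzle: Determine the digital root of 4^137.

The digital root of n equals n mod 9 (or 9 when 9 | n), so we need 4^137 mod 9.
4^137 ≡ 7 (mod 9), so the digital root is 7.

7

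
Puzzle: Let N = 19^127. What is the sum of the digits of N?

730

19^127 = 2521780725566763417449426358253347722379776471994859648795066200012300115931622857584045597345874313649668072398824688768543100282714301758411561017086199603802139
Sum of its 163 digits: 730.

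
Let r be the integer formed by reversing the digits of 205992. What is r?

Reversing 205992 gives 299502.

299502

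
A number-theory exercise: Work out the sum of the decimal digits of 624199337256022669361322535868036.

6+2+4+1+9+9+3+3+7+2+5+6+0+2+2+6+6+9+3+6+1+3+2+2+5+3+5+8+6+8+0+3+6 = 143

143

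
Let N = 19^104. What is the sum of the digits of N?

19^104 = 9780802717140396864655758374640878767259745231096845875416538463966039091922948897598273872135745996935753061610211867742369701468321
Sum of its 133 digits: 658.

658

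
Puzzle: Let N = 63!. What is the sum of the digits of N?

63! = 1982608315404440064116146708361898137544773690227268628106279599612729753600000000000000
Sum of its 88 digits: 333.

333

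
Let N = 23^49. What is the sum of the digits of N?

266

23^49 = 5304738315342148305325700564919212656132041732898221764838321536663
Sum of its 67 digits: 266.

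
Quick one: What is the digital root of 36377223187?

4

3+6+3+7+7+2+2+3+1+8+7 = 49
4+9 = 13
1+3 = 4
(Equivalently, 36377223187 mod 9 = 4.)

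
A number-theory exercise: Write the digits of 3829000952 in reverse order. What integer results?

Reversing 3829000952 gives 2590009283.

2590009283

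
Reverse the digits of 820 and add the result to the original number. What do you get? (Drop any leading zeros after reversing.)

848

Reverse of 820 is 28.
820 + 28 = 848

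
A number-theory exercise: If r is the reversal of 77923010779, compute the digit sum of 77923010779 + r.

Reversal of 77923010779 is 97701032977; 77923010779 + 97701032977 = 175624043756.
Digit sum of 175624043756: 1+7+5+6+2+4+0+4+3+7+5+6 = 50.

50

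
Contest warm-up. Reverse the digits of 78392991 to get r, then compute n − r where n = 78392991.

58463604

Reverse of 78392991 is 19929387.
78392991 − 19929387 = 58463604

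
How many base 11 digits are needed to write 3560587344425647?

3560587344425647 in base 11 is 941570681675918, which has 15 digits.

15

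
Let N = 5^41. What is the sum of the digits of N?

137

5^41 = 45474735088646411895751953125
Sum of its 29 digits: 137.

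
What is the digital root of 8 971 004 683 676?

2

8+9+7+1+0+0+4+6+8+3+6+7+6 = 65
6+5 = 11
1+1 = 2
(Equivalently, 8 971 004 683 676 mod 9 = 2.)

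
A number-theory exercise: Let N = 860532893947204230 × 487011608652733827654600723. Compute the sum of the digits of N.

207

860532893947204230 × 487011608652733827654600723 = 419089508979820328845551047541610422786658290
Sum of its 45 digits: 207.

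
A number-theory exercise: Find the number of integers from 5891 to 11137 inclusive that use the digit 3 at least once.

The integers in [5891, 11137] that use the digit 3 at least once: 5893, 5903, 5913, 5923, 5930, 5931, …, 11136, 11137.
1405 qualify.

1405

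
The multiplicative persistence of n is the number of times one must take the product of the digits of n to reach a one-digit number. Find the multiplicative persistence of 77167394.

77167394 → 222264 → 384 → 96 → 54 → 20 → 0 (6 steps)

6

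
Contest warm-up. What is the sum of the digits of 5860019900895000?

60

5+8+6+0+0+1+9+9+0+0+8+9+5+0+0+0 = 60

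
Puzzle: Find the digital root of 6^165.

9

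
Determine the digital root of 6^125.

The digital root of n equals n mod 9 (or 9 when 9 | n), so we need 6^125 mod 9.
6^125 ≡ 0 (mod 9), so the digital root is 9.

9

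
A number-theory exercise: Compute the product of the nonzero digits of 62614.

6×2×6×1×4 = 288

288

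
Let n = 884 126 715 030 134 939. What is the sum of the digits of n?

8+8+4+1+2+6+7+1+5+0+3+0+1+3+4+9+3+9 = 74

74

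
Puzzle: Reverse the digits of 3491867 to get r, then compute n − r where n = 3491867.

-4190076

Reverse of 3491867 is 7681943.
3491867 − 7681943 = -4190076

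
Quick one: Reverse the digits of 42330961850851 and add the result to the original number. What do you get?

58136778754175

Reverse of 42330961850851 is 15805816903324.
42330961850851 + 15805816903324 = 58136778754175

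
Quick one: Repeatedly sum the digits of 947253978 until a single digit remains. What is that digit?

9+4+7+2+5+3+9+7+8 = 54
5+4 = 9

9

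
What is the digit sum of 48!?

234

48! = 12413915592536072670862289047373375038521486354677760000000000
Sum of its 62 digits: 234.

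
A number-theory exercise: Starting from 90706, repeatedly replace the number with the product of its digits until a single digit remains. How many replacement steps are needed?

90706 → 0 (1 step)

1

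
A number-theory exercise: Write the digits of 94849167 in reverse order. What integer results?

Reversing 94849167 gives 76194849.

76194849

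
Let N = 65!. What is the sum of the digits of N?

351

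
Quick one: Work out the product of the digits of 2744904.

2×7×4×4×9×0×4 = 0

0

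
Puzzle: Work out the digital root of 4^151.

The digital root of n equals n mod 9 (or 9 when 9 | n), so we need 4^151 mod 9.
4^151 ≡ 4 (mod 9), so the digital root is 4.

4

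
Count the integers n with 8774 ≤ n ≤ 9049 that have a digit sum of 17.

The integers in [8774, 9049] that have a digit sum of 17: 8801, 8810, 8900, 9008, 9017, 9026, 9035, 9044.
8 qualify.

8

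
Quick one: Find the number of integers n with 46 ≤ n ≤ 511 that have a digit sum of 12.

43

The integers in [46, 511] that have a digit sum of 12: 48, 57, 66, 75, 84, 93, …, 480, 507.
43 qualify.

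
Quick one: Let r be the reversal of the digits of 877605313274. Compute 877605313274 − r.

405291806496

Reverse of 877605313274 is 472313506778.
877605313274 − 472313506778 = 405291806496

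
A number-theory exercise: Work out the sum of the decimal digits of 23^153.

953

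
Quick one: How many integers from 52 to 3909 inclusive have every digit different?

2154

The integers in [52, 3909] that have every digit different: 52, 53, 54, 56, 57, 58, …, 3907, 3908.
2154 qualify.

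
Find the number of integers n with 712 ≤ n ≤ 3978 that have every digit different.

The integers in [712, 3978] that have every digit different: 712, 713, 714, 715, 716, 718, …, 3976, 3978.
1712 qualify.

1712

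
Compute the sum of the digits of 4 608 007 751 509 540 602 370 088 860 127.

4+6+0+8+0+0+7+7+5+1+5+0+9+5+4+0+6+0+2+3+7+0+0+8+8+8+6+0+1+2+7 = 119

119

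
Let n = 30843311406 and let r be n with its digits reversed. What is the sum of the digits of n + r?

48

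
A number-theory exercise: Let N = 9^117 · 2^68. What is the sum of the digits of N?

9^117 · 2^68 = 1307414537065898363593619978971982591225049622138508306996939900689510193303591528749262486843050411287840784399924476806824212824064
Sum of its 133 digits: 621.

621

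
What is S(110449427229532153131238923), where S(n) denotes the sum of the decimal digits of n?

1+1+0+4+4+9+4+2+7+2+2+9+5+3+2+1+5+3+1+3+1+2+3+8+9+2+3 = 96

96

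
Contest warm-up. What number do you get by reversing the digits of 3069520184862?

Reversing 3069520184862 gives 2684810259603.

2684810259603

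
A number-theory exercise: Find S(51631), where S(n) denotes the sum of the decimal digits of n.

5+1+6+3+1 = 16

16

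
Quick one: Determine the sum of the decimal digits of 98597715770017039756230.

108

9+8+5+9+7+7+1+5+7+7+0+0+1+7+0+3+9+7+5+6+2+3+0 = 108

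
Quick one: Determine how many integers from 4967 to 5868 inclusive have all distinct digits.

449

The integers in [4967, 5868] that have all distinct digits: 4967, 4968, 4970, 4971, 4972, 4973, …, 5864, 5867.
449 qualify.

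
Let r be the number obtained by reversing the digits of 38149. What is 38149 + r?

132332

Reverse of 38149 is 94183.
38149 + 94183 = 132332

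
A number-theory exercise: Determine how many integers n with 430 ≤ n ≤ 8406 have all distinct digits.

4165

The integers in [430, 8406] that have all distinct digits: 430, 431, 432, 435, 436, 437, …, 8405, 8406.
4165 qualify.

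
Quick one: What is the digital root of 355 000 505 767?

3+5+5+0+0+0+5+0+5+7+6+7 = 43
4+3 = 7

7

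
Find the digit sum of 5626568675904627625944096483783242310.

174

5+6+2+6+5+6+8+6+7+5+9+0+4+6+2+7+6+2+5+9+4+4+0+9+6+4+8+3+7+8+3+2+4+2+3+1+0 = 174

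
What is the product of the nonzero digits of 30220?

12

3×2×2 = 12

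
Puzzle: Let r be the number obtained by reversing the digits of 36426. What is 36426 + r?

Reverse of 36426 is 62463.
36426 + 62463 = 98889

98889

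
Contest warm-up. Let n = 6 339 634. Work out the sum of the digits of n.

34

6+3+3+9+6+3+4 = 34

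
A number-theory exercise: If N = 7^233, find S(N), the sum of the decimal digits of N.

940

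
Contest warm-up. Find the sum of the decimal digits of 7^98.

355

7^98 = 66009724686219550843768321818371771650147004059278069406814190436565131829325062449
Sum of its 83 digits: 355.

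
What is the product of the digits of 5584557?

5×5×8×4×5×5×7 = 140000

140000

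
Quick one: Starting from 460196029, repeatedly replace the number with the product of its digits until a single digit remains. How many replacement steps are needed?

1

460196029 → 0 (1 step)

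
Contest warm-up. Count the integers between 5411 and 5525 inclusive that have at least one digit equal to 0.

The integers in [5411, 5525] that have at least one digit equal to 0: 5420, 5430, 5440, 5450, 5460, 5470, …, 5510, 5520.
20 qualify.

20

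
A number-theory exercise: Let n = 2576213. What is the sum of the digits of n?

2+5+7+6+2+1+3 = 26

26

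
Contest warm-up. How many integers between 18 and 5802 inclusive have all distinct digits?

3132

The integers in [18, 5802] that have all distinct digits: 18, 19, 20, 21, 23, 24, …, 5801, 5802.
3132 qualify.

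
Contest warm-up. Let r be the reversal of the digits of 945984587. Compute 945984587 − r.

160495038

Reverse of 945984587 is 785489549.
945984587 − 785489549 = 160495038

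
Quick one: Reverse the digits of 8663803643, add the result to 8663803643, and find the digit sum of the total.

40

Reversal of 8663803643 is 3463083668; 8663803643 + 3463083668 = 12126887311.
Digit sum of 12126887311: 1+2+1+2+6+8+8+7+3+1+1 = 40.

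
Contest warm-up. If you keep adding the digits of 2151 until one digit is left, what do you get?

2+1+5+1 = 9

9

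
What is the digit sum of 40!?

40! = 815915283247897734345611269596115894272000000000
Sum of its 48 digits: 189.

189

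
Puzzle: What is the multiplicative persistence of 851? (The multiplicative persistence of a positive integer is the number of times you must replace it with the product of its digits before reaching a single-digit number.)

851 → 40 → 0 (2 steps)

2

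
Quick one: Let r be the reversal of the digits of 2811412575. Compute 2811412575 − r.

-2940728607

Reverse of 2811412575 is 5752141182.
2811412575 − 5752141182 = -2940728607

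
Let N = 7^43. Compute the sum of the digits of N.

169

7^43 = 2183814375991796599109312252753832343
Sum of its 37 digits: 169.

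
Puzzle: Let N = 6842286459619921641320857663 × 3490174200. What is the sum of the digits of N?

6842286459619921641320857663 × 3490174200 = 23880771670374792318559711337274894600
Sum of its 38 digits: 174.

174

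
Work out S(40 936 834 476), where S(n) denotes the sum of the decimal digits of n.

4+0+9+3+6+8+3+4+4+7+6 = 54

54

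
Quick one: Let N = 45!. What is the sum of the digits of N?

45! = 119622220865480194561963161495657715064383733760000000000
Sum of its 57 digits: 207.

207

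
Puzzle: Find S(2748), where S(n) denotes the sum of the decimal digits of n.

2+7+4+8 = 21

21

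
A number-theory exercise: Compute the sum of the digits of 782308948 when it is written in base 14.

782308948 in base 14 is 75C82028.
Digit sum: 7+5+12+8+2+0+2+8 = 44.

44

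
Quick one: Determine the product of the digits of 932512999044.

0

9×3×2×5×1×2×9×9×9×0×4×4 = 0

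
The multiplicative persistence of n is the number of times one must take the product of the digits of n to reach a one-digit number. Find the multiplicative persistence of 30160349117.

30160349117 → 0 (1 step)

1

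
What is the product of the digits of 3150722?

0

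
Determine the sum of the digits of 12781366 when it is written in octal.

31

12781366 in base 8 is 60603466.
Digit sum: 6+0+6+0+3+4+6+6 = 31.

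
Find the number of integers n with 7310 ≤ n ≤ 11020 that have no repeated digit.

1673

The integers in [7310, 11020] that have no repeated digit: 7310, 7312, 7314, 7315, 7316, 7318, …, 10986, 10987.
1673 qualify.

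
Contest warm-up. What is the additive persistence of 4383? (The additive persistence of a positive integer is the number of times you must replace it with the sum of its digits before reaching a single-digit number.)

4383 → 18 → 9 (2 steps)

2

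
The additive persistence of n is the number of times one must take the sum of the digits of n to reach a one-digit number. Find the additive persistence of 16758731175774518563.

3

16758731175774518563 → 97 → 16 → 7 (3 steps)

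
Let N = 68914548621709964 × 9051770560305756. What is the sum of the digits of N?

168

68914548621709964 × 9051770560305756 = 623798682390753865722239391752784
Sum of its 33 digits: 168.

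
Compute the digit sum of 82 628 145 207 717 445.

8+2+6+2+8+1+4+5+2+0+7+7+1+7+4+4+5 = 73

73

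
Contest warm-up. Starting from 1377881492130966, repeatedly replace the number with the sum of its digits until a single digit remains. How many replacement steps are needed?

3

1377881492130966 → 75 → 12 → 3 (3 steps)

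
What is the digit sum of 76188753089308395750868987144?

157

7+6+1+8+8+7+5+3+0+8+9+3+0+8+3+9+5+7+5+0+8+6+8+9+8+7+1+4+4 = 157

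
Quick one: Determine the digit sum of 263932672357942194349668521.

2+6+3+9+3+2+6+7+2+3+5+7+9+4+2+1+9+4+3+4+9+6+6+8+5+2+1 = 128

128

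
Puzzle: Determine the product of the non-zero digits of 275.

2×7×5 = 70

70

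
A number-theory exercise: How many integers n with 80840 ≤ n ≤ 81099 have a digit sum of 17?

10

The integers in [80840, 81099] that have a digit sum of 17: 80900, 81008, 81017, 81026, 81035, 81044, 81053, 81062, 81071, 81080.
10 qualify.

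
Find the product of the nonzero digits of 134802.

192

1×3×4×8×2 = 192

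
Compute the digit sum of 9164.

9+1+6+4 = 20

20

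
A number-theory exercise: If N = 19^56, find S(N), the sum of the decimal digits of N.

19^56 = 407569478172909828847318650548420153417875032325531352984650263038054881
Sum of its 72 digits: 316.

316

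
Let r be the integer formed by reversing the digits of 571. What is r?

Reversing 571 gives 175.

175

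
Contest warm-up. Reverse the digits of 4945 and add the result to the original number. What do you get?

Reverse of 4945 is 5494.
4945 + 5494 = 10439

10439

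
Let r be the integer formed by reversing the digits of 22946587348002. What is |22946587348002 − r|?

Reverse of 22946587348002 is 20084378564922.
|22946587348002 − 20084378564922| = 2862208783080

2862208783080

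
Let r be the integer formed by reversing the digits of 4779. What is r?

Reversing 4779 gives 9774.

9774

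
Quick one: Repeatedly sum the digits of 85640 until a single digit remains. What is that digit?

5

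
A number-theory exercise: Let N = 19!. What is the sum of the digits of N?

19! = 121645100408832000
Sum of its 18 digits: 45.

45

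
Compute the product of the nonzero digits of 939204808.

124416

9×3×9×2×4×8×8 = 124416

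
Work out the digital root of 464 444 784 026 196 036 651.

9

4+6+4+4+4+4+7+8+4+0+2+6+1+9+6+0+3+6+6+5+1 = 90
9+0 = 9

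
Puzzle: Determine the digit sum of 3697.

3+6+9+7 = 25

25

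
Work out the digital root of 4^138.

The digital root of n equals n mod 9 (or 9 when 9 | n), so we need 4^138 mod 9.
4^138 ≡ 1 (mod 9), so the digital root is 1.

1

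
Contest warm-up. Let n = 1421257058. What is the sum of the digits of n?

1+4+2+1+2+5+7+0+5+8 = 35

35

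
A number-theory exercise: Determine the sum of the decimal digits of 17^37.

197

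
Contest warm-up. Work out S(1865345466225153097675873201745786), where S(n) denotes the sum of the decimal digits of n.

1+8+6+5+3+4+5+4+6+6+2+2+5+1+5+3+0+9+7+6+7+5+8+7+3+2+0+1+7+4+5+7+8+6 = 158

158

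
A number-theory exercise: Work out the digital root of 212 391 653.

5

2+1+2+3+9+1+6+5+3 = 32
3+2 = 5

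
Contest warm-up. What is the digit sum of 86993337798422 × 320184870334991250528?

168

86993337798422 × 320184870334991250528 = 27853950582995841291838116165066816
Sum of its 35 digits: 168.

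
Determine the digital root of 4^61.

4

The digital root of n equals n mod 9 (or 9 when 9 | n), so we need 4^61 mod 9.
4^61 ≡ 4 (mod 9), so the digital root is 4.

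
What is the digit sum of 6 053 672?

29

6+0+5+3+6+7+2 = 29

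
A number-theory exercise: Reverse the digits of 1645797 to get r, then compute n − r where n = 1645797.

Reverse of 1645797 is 7975461.
1645797 − 7975461 = -6329664

-6329664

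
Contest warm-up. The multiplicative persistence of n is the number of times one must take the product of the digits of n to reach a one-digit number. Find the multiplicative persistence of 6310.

1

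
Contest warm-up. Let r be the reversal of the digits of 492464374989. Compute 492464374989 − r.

-497009089305

Reverse of 492464374989 is 989473464294.
492464374989 − 989473464294 = -497009089305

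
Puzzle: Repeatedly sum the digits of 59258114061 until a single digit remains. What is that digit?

6

5+9+2+5+8+1+1+4+0+6+1 = 42
4+2 = 6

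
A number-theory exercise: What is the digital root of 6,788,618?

6+7+8+8+6+1+8 = 44
4+4 = 8

8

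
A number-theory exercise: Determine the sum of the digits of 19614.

1+9+6+1+4 = 21

21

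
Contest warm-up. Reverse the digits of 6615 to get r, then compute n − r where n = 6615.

1449

Reverse of 6615 is 5166.
6615 − 5166 = 1449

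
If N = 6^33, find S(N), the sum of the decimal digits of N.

126

6^33 = 47751966659678405306351616
Sum of its 26 digits: 126.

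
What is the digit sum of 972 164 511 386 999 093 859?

114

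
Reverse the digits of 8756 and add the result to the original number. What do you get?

15334

Reverse of 8756 is 6578.
8756 + 6578 = 15334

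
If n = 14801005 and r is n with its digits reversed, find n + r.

64811846

Reverse of 14801005 is 50010841.
14801005 + 50010841 = 64811846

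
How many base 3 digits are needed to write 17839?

9

17839 in base 3 is 220110201, which has 9 digits.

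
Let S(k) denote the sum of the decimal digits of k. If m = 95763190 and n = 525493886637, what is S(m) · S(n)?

S(95763190) = 9+5+7+6+3+1+9+0 = 40.
S(525493886637) = 5+2+5+4+9+3+8+8+6+6+3+7 = 66.
40 · 66 = 2640.

2640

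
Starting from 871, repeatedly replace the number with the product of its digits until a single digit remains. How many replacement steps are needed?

871 → 56 → 30 → 0 (3 steps)

3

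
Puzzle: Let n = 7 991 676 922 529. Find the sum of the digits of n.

7+9+9+1+6+7+6+9+2+2+5+2+9 = 74

74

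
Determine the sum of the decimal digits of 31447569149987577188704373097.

3+1+4+4+7+5+6+9+1+4+9+9+8+7+5+7+7+1+8+8+7+0+4+3+7+3+0+9+7 = 153

153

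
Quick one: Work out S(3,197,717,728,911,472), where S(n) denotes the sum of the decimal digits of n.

3+1+9+7+7+1+7+7+2+8+9+1+1+4+7+2 = 76

76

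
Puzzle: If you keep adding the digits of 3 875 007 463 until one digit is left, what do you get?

7

3+8+7+5+0+0+7+4+6+3 = 43
4+3 = 7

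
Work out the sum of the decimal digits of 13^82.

391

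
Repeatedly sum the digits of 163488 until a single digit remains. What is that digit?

3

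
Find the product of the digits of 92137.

9×2×1×3×7 = 378

378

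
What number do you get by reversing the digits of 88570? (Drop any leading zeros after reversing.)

7588

Reversing 88570 gives 7588.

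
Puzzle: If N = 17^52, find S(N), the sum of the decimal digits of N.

298

17^52 = 9623740671590430512036973218231244061509899995368999956333424961
Sum of its 64 digits: 298.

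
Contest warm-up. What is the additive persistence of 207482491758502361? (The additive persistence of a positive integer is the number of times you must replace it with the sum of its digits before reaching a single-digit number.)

3

207482491758502361 → 74 → 11 → 2 (3 steps)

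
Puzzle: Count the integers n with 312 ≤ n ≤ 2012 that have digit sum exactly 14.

The integers in [312, 2012] that have digit sum exactly 14: 329, 338, 347, 356, 365, 374, …, 1931, 1940.
132 qualify.

132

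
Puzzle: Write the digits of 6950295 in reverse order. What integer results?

5920596

Reversing 6950295 gives 5920596.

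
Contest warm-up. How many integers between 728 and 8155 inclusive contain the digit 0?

The integers in [728, 8155] that contain the digit 0: 730, 740, 750, 760, 770, 780, …, 8140, 8150.
2057 qualify.

2057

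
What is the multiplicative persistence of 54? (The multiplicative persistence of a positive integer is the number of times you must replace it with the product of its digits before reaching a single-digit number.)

2

54 → 20 → 0 (2 steps)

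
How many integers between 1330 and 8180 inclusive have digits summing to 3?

The integers in [1330, 8180] that have digits summing to 3: 2001, 2010, 2100, 3000.
4 qualify.

4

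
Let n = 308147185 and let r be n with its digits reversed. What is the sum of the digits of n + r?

74

Reversal of 308147185 is 581741803; 308147185 + 581741803 = 889888988.
Digit sum of 889888988: 8+8+9+8+8+8+9+8+8 = 74.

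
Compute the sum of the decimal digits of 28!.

28! = 304888344611713860501504000000
Sum of its 30 digits: 90.

90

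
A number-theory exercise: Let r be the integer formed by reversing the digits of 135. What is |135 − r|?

396

Reverse of 135 is 531.
|135 − 531| = 396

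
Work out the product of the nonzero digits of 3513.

45

3×5×1×3 = 45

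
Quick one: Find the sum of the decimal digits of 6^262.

918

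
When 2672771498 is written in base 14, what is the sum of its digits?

59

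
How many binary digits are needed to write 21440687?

25

21440687 in base 2 is 1010001110010100010101111, which has 25 digits.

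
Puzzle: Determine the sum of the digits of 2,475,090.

27

2+4+7+5+0+9+0 = 27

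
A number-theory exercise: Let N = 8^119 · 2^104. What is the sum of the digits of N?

635

8^119 · 2^104 = 5954262829429611647380060634218533145425030026750509549825967711687797048224955787888157087447151129073766576998532529631515456541611261952
Sum of its 139 digits: 635.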